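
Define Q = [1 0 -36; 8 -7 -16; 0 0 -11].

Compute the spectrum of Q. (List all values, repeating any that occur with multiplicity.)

The characteristic polynomial is p(t) = det(tI - Q).
Expanding along the first row, p(t) = t^3 + 17t^2 + 59t - 77.
Rational-root test: t = 1 gives p(1) = 0.
Factor out (t - 1): p(t) = (t - 1)·(t^2 + 18t + 77).
The quadratic factors as (t + 11)·(t + 7).
Eigenvalues: -11, -7, 1.

-11, -7, 1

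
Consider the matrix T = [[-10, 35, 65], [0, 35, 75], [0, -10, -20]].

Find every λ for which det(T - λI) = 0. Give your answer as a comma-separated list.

Set up det(μI - T) = 0.
Expanding the 3×3 determinant: p(μ) = μ^3 - 5μ^2 - 100μ + 500.
Since p(-10) = 0, μ = -10 is a root.
Factor out (μ + 10): p(μ) = (μ + 10)·(μ^2 - 15μ + 50).
The quadratic factors as (μ - 5)·(μ - 10).
Eigenvalues: -10, 5, 10.

-10, 5, 10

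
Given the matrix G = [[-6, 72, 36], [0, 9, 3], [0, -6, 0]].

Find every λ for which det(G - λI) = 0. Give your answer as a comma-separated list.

-6, 3, 6

Set up det(rI - G) = 0.
Expanding the 3×3 determinant: p(r) = r^3 - 3r^2 - 36r + 108.
Since p(3) = 0, r = 3 is a root.
Dividing by (r - 3) leaves r^2 - 36.
The quadratic factors as (r + 6)·(r - 6).
Eigenvalues: -6, 3, 6.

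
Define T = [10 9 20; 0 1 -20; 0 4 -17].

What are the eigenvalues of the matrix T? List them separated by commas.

-9, -7, 10

Set up det(sI - T) = 0.
Expanding the 3×3 determinant: p(s) = s^3 + 6s^2 - 97s - 630.
Rational-root test: s = -7 gives p(-7) = 0.
Dividing by (s + 7) leaves s^2 - s - 90.
The quadratic factors as (s + 9)·(s - 10).
Eigenvalues: -9, -7, 10.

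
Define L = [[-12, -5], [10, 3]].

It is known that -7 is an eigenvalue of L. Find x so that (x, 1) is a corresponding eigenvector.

-1

We need (L + 7I)v = 0.
L + 7I = [[-5, -5], [10, 10]].
Row 1: (-5)·x + (-5)·1 = 0
Row 2: (10)·x + (10)·1 = 0
Solving gives x = -1.
Check: L·(-1, 1) = (7, -7) = -7·(-1, 1).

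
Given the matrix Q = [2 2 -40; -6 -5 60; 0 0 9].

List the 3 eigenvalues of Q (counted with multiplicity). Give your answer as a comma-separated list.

Compute the characteristic polynomial p(r) = det(rI - Q).
Expanding along the first row, p(r) = r^3 - 6r^2 - 25r - 18.
Since p(-1) = 0, r = -1 is a root.
Factor out (r + 1): p(r) = (r + 1)·(r^2 - 7r - 18).
The quadratic factors as (r + 2)·(r - 9).
Eigenvalues: -2, -1, 9.

-2, -1, 9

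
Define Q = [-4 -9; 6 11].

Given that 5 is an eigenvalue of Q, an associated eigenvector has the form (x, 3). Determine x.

We need (Q - 5I)v = 0.
Q - 5I = [[-9, -9], [6, 6]].
Row 1: (-9)·x + (-9)·3 = 0
Row 2: (6)·x + (6)·3 = 0
Solving gives x = -3.
Check: Q·(-3, 3) = (-15, 15) = 5·(-3, 3).

-3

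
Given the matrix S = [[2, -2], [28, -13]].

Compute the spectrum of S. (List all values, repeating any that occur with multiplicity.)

det(S - λI) = (2 - λ)(-13 - λ) - (-2)·(28) = λ^2 + 11λ + 30.
This factors as (λ + 6)·(λ + 5) = 0.
Eigenvalues: -6, -5.

-6, -5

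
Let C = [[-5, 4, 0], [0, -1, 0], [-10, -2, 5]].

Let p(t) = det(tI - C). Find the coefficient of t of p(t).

p(t) = t^3 + t^2 - 25t - 25.
The coefficient of t is -25.

-25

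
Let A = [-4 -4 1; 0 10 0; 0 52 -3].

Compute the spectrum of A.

Compute the characteristic polynomial p(s) = det(sI - A).
Expanding the 3×3 determinant: p(s) = s^3 - 3s^2 - 58s - 120.
Try s = -4: p(-4) = 0, so -4 is a root.
Factor out (s + 4): p(s) = (s + 4)·(s^2 - 7s - 30).
The quadratic factors as (s + 3)·(s - 10).
Eigenvalues: -4, -3, 10.

-4, -3, 10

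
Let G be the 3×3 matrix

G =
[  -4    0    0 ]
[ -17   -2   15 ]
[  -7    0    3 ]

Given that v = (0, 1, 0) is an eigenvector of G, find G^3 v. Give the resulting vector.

(0, -8, 0)

First find the eigenvalue: Gv = (0, -2, 0) = -2·(0, 1, 0), so λ = -2.
Then G^3 v = λ^3·v = (-2)^3·(0, 1, 0) = -8·(0, 1, 0) = (0, -8, 0).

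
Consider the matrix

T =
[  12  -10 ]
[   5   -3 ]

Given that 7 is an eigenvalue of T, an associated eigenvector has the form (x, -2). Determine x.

We need (T - 7I)v = 0.
T - 7I = [[5, -10], [5, -10]].
Row 1: (5)·x + (-10)·-2 = 0
Row 2: (5)·x + (-10)·-2 = 0
Solving gives x = -4.
Check: T·(-4, -2) = (-28, -14) = 7·(-4, -2).

-4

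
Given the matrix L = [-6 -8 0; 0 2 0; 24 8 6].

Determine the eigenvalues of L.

-6, 2, 6

Set up det(lambda·I - L) = 0.
Expanding along the first row, p(lambda) = lambda^3 - 2·lambda^2 - 36·lambda + 72.
Since p(-6) = 0, lambda = -6 is a root.
Factor out (lambda + 6): p(lambda) = (lambda + 6)·(lambda^2 - 8·lambda + 12).
The quadratic factors as (lambda - 2)·(lambda - 6).
Eigenvalues: -6, 2, 6.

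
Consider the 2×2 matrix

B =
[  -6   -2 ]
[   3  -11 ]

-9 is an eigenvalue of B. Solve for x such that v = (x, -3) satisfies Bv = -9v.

-2

We need (B + 9I)v = 0.
B + 9I = [[3, -2], [3, -2]].
Row 1: (3)·x + (-2)·-3 = 0
Row 2: (3)·x + (-2)·-3 = 0
Solving gives x = -2.
Check: B·(-2, -3) = (18, 27) = -9·(-2, -3).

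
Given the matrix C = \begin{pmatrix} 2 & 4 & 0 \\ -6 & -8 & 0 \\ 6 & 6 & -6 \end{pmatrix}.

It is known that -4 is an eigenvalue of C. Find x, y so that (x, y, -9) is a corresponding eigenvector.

6, -9

We need (C + 4I)v = 0.
C + 4I = [[6, 4, 0], [-6, -4, 0], [6, 6, -2]].
Row 1: (6)·x + (4)·y + (0)·-9 = 0
Row 2: (-6)·x + (-4)·y + (0)·-9 = 0
Row 3: (6)·x + (6)·y + (-2)·-9 = 0
Solving gives x = 6, y = -9.
Check: C·(6, -9, -9) = (-24, 36, 36) = -4·(6, -9, -9).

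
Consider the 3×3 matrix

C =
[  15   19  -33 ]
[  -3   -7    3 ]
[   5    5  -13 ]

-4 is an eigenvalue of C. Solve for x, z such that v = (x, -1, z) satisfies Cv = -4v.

We need (C + 4I)v = 0.
C + 4I = [[19, 19, -33], [-3, -3, 3], [5, 5, -9]].
Row 1: (19)·x + (19)·-1 + (-33)·z = 0
Row 2: (-3)·x + (-3)·-1 + (3)·z = 0
Row 3: (5)·x + (5)·-1 + (-9)·z = 0
Solving gives x = 1, z = 0.
Check: C·(1, -1, 0) = (-4, 4, 0) = -4·(1, -1, 0).

1, 0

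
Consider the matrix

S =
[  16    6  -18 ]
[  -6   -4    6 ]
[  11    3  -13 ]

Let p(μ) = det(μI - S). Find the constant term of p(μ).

p(μ) = μ^3 + μ^2 - 4μ - 4.
The constant term is -4.

-4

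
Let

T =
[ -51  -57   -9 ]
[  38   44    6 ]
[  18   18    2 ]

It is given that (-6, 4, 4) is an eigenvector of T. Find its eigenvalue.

Compute Tv: T·(-6, 4, 4) = (42, -28, -28).
Since Tv = λv, compare component 1: 42 = λ·-6, so λ = -7.

-7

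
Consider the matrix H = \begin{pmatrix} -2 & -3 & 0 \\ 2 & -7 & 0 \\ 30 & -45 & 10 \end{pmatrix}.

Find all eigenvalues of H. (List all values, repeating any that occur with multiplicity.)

The characteristic polynomial is p(lambda) = det(lambda·I - H).
Expanding along the first row, p(lambda) = lambda^3 - lambda^2 - 70·lambda - 200.
Since p(-4) = 0, lambda = -4 is a root.
Factor out (lambda + 4): p(lambda) = (lambda + 4)·(lambda^2 - 5·lambda - 50).
The quadratic factors as (lambda + 5)·(lambda - 10).
Eigenvalues: -5, -4, 10.

-5, -4, 10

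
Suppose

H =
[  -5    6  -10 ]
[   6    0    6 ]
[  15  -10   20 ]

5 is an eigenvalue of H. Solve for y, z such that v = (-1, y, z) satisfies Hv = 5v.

0, 1

We need (H - 5I)v = 0.
H - 5I = [[-10, 6, -10], [6, -5, 6], [15, -10, 15]].
Row 1: (-10)·-1 + (6)·y + (-10)·z = 0
Row 2: (6)·-1 + (-5)·y + (6)·z = 0
Row 3: (15)·-1 + (-10)·y + (15)·z = 0
Solving gives y = 0, z = 1.
Check: H·(-1, 0, 1) = (-5, 0, 5) = 5·(-1, 0, 1).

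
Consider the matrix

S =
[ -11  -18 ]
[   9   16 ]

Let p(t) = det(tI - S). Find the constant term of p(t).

p(t) = t^2 - 5t - 14.
The constant term is -14.

-14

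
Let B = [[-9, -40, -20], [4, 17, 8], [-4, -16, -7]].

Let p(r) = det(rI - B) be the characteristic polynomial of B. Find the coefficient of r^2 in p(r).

The coefficient of r^2 of det(rI - B) is −trace(B).
trace(B) = (-9) + (17) + (-7) = 1, so the coefficient is -1.

-1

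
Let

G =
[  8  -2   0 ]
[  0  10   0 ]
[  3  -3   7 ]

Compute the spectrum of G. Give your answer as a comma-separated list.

The characteristic polynomial is p(lambda) = det(lambda·I - G).
Expanding the 3×3 determinant: p(lambda) = lambda^3 - 25·lambda^2 + 206·lambda - 560.
Try lambda = 7: p(7) = 0, so 7 is a root.
Factor out (lambda - 7): p(lambda) = (lambda - 7)·(lambda^2 - 18·lambda + 80).
The quadratic factors as (lambda - 8)·(lambda - 10).
Eigenvalues: 7, 8, 10.

7, 8, 10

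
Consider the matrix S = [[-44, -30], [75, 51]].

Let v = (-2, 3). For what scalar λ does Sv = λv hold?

Compute Sv: S·(-2, 3) = (-2, 3).
Since Sv = λv, compare component 1: -2 = λ·-2, so λ = 1.

1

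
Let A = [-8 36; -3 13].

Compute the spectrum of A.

det(A - λI) = (-8 - λ)(13 - λ) - (36)·(-3) = λ^2 - 5λ + 4.
This factors as (λ - 1)·(λ - 4) = 0.
Eigenvalues: 1, 4.

1, 4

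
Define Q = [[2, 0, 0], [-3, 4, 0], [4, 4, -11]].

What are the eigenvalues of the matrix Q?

Q is lower triangular, so its eigenvalues are the diagonal entries.
Diagonal: 2, 4, -11.

-11, 2, 4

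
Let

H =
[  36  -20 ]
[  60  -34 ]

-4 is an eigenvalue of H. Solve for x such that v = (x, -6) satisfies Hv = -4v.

-3

We need (H + 4I)v = 0.
H + 4I = [[40, -20], [60, -30]].
Row 1: (40)·x + (-20)·-6 = 0
Row 2: (60)·x + (-30)·-6 = 0
Solving gives x = -3.
Check: H·(-3, -6) = (12, 24) = -4·(-3, -6).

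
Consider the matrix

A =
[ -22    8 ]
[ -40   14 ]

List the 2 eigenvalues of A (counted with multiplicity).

det(A - rI) = (-22 - r)(14 - r) - (8)·(-40) = r^2 + 8r + 12.
This factors as (r + 6)·(r + 2) = 0.
Eigenvalues: -6, -2.

-6, -2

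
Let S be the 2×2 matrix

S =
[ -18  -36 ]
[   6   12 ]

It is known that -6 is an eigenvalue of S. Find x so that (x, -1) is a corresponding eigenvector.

We need (S + 6I)v = 0.
S + 6I = [[-12, -36], [6, 18]].
Row 1: (-12)·x + (-36)·-1 = 0
Row 2: (6)·x + (18)·-1 = 0
Solving gives x = 3.
Check: S·(3, -1) = (-18, 6) = -6·(3, -1).

3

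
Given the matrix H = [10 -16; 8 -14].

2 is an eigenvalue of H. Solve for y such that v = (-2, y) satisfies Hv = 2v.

We need (H - 2I)v = 0.
H - 2I = [[8, -16], [8, -16]].
Row 1: (8)·-2 + (-16)·y = 0
Row 2: (8)·-2 + (-16)·y = 0
Solving gives y = -1.
Check: H·(-2, -1) = (-4, -2) = 2·(-2, -1).

-1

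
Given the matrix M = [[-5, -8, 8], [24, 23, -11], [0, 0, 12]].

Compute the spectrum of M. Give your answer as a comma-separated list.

Set up det(sI - M) = 0.
Expanding the 3×3 determinant: p(s) = s^3 - 30s^2 + 293s - 924.
Try s = 7: p(7) = 0, so 7 is a root.
Dividing by (s - 7) leaves s^2 - 23s + 132.
The quadratic factors as (s - 11)·(s - 12).
Eigenvalues: 7, 11, 12.

7, 11, 12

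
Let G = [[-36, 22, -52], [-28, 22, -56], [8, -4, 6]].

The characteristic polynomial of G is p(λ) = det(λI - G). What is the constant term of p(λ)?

-480

p(λ) = λ^3 + 8λ^2 - 68λ - 480.
The constant term is -480.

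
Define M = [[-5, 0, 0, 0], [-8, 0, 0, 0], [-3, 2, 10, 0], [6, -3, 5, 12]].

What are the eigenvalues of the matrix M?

-5, 0, 10, 12

M is lower triangular, so its eigenvalues are the diagonal entries.
Diagonal: -5, 0, 10, 12.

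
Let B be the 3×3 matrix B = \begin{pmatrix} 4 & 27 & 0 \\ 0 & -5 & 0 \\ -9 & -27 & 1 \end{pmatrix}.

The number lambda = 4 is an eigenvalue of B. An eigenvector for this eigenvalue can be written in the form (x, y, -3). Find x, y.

We need (B - 4I)v = 0.
B - 4I = [[0, 27, 0], [0, -9, 0], [-9, -27, -3]].
Row 1: (0)·x + (27)·y + (0)·-3 = 0
Row 2: (0)·x + (-9)·y + (0)·-3 = 0
Row 3: (-9)·x + (-27)·y + (-3)·-3 = 0
Solving gives x = 1, y = 0.
Check: B·(1, 0, -3) = (4, 0, -12) = 4·(1, 0, -3).

1, 0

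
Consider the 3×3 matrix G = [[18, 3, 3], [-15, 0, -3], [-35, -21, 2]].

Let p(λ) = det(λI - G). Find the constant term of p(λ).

-216

p(λ) = λ^3 - 20λ^2 + 123λ - 216.
The constant term is -216.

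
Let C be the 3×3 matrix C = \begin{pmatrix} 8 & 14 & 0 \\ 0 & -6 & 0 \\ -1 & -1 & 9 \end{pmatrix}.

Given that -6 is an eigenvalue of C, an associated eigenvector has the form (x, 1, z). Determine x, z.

We need (C + 6I)v = 0.
C + 6I = [[14, 14, 0], [0, 0, 0], [-1, -1, 15]].
Row 1: (14)·x + (14)·1 + (0)·z = 0
Row 2: (0)·x + (0)·1 + (0)·z = 0
Row 3: (-1)·x + (-1)·1 + (15)·z = 0
Solving gives x = -1, z = 0.
Check: C·(-1, 1, 0) = (6, -6, 0) = -6·(-1, 1, 0).

-1, 0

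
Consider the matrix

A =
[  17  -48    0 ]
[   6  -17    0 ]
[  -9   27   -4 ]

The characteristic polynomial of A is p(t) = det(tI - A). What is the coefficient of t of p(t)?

p(t) = t^3 + 4t^2 - t - 4.
The coefficient of t is -1.

-1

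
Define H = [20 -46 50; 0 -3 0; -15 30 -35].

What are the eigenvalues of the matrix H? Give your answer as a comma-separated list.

-10, -5, -3

Compute the characteristic polynomial p(lambda) = det(lambda·I - H).
Cofactor expansion gives p(lambda) = lambda^3 + 18·lambda^2 + 95·lambda + 150.
Try lambda = -3: p(-3) = 0, so -3 is a root.
Dividing by (lambda + 3) leaves lambda^2 + 15·lambda + 50.
The quadratic factors as (lambda + 10)·(lambda + 5).
Eigenvalues: -10, -5, -3.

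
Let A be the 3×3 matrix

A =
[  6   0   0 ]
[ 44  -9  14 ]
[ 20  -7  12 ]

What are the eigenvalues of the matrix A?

-2, 5, 6

Set up det(tI - A) = 0.
Expanding along the first row, p(t) = t^3 - 9t^2 + 8t + 60.
Since p(-2) = 0, t = -2 is a root.
Dividing by (t + 2) leaves t^2 - 11t + 30.
The quadratic factors as (t - 5)·(t - 6).
Eigenvalues: -2, 5, 6.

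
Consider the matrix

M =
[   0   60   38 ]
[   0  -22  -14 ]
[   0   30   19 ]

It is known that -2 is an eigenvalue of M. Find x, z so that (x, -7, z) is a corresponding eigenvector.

We need (M + 2I)v = 0.
M + 2I = [[2, 60, 38], [0, -20, -14], [0, 30, 21]].
Row 1: (2)·x + (60)·-7 + (38)·z = 0
Row 2: (0)·x + (-20)·-7 + (-14)·z = 0
Row 3: (0)·x + (30)·-7 + (21)·z = 0
Solving gives x = 20, z = 10.
Check: M·(20, -7, 10) = (-40, 14, -20) = -2·(20, -7, 10).

20, 10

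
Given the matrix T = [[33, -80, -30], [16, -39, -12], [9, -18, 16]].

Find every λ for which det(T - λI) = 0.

The characteristic polynomial is p(lambda) = det(lambda·I - T).
Expanding the 3×3 determinant: p(lambda) = lambda^3 - 10·lambda^2 - 49·lambda + 490.
Try lambda = 10: p(10) = 0, so 10 is a root.
Dividing by (lambda - 10) leaves lambda^2 - 49.
The quadratic factors as (lambda + 7)·(lambda - 7).
Eigenvalues: -7, 7, 10.

-7, 7, 10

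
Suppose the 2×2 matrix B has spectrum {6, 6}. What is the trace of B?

12

trace(B) is the sum of the eigenvalues: (6) + (6) = 12.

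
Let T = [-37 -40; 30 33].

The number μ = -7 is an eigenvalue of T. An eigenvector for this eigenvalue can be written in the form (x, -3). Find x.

4

We need (T + 7I)v = 0.
T + 7I = [[-30, -40], [30, 40]].
Row 1: (-30)·x + (-40)·-3 = 0
Row 2: (30)·x + (40)·-3 = 0
Solving gives x = 4.
Check: T·(4, -3) = (-28, 21) = -7·(4, -3).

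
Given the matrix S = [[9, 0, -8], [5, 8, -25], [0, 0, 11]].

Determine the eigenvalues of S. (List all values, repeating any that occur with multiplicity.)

The characteristic polynomial is p(μ) = det(μI - S).
Expanding along the first row, p(μ) = μ^3 - 28μ^2 + 259μ - 792.
Rational-root test: μ = 11 gives p(11) = 0.
Factor out (μ - 11): p(μ) = (μ - 11)·(μ^2 - 17μ + 72).
The quadratic factors as (μ - 8)·(μ - 9).
Eigenvalues: 8, 9, 11.

8, 9, 11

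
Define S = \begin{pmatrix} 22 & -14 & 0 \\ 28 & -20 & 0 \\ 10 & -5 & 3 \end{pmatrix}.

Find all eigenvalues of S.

-6, 3, 8

The characteristic polynomial is p(λ) = det(λI - S).
Expanding along the first row, p(λ) = λ^3 - 5λ^2 - 42λ + 144.
Since p(3) = 0, λ = 3 is a root.
Dividing by (λ - 3) leaves λ^2 - 2λ - 48.
The quadratic factors as (λ + 6)·(λ - 8).
Eigenvalues: -6, 3, 8.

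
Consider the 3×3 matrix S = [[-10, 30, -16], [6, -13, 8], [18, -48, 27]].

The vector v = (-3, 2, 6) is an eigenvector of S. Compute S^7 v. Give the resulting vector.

First find the eigenvalue: Sv = (-6, 4, 12) = 2·(-3, 2, 6), so λ = 2.
Then S^7 v = λ^7·v = 2^7·(-3, 2, 6) = 128·(-3, 2, 6) = (-384, 256, 768).

(-384, 256, 768)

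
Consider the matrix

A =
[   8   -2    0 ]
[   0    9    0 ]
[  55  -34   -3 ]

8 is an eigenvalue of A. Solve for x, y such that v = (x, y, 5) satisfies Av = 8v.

1, 0

We need (A - 8I)v = 0.
A - 8I = [[0, -2, 0], [0, 1, 0], [55, -34, -11]].
Row 1: (0)·x + (-2)·y + (0)·5 = 0
Row 2: (0)·x + (1)·y + (0)·5 = 0
Row 3: (55)·x + (-34)·y + (-11)·5 = 0
Solving gives x = 1, y = 0.
Check: A·(1, 0, 5) = (8, 0, 40) = 8·(1, 0, 5).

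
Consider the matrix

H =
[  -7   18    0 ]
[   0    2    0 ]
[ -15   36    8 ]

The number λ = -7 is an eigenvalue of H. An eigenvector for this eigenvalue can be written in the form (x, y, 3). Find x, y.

3, 0

We need (H + 7I)v = 0.
H + 7I = [[0, 18, 0], [0, 9, 0], [-15, 36, 15]].
Row 1: (0)·x + (18)·y + (0)·3 = 0
Row 2: (0)·x + (9)·y + (0)·3 = 0
Row 3: (-15)·x + (36)·y + (15)·3 = 0
Solving gives x = 3, y = 0.
Check: H·(3, 0, 3) = (-21, 0, -21) = -7·(3, 0, 3).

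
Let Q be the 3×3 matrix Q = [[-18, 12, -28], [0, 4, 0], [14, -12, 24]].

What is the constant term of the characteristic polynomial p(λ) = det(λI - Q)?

160

p(0) = det(0·I − Q) = det(−Q) = (−1)^3·det(Q).
det(Q) = -160, so p(0) = 160.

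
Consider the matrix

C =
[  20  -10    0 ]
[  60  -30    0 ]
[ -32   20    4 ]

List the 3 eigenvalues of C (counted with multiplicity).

Compute the characteristic polynomial p(λ) = det(λI - C).
Expanding along the first row, p(λ) = λ^3 + 6λ^2 - 40λ.
Rational-root test: λ = 0 gives p(0) = 0.
Factor out λ: p(λ) = λ·(λ^2 + 6λ - 40).
The quadratic factors as (λ + 10)·(λ - 4).
Eigenvalues: -10, 0, 4.

-10, 0, 4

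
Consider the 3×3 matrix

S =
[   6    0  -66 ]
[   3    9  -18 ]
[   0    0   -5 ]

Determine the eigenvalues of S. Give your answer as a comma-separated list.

-5, 6, 9

Set up det(sI - S) = 0.
Expanding the 3×3 determinant: p(s) = s^3 - 10s^2 - 21s + 270.
Rational-root test: s = -5 gives p(-5) = 0.
Dividing by (s + 5) leaves s^2 - 15s + 54.
The quadratic factors as (s - 6)·(s - 9).
Eigenvalues: -5, 6, 9.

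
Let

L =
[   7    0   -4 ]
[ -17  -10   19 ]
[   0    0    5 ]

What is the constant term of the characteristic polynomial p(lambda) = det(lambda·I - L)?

350

p(0) = det(0·I − L) = det(−L) = (−1)^3·det(L).
det(L) = -350, so p(0) = 350.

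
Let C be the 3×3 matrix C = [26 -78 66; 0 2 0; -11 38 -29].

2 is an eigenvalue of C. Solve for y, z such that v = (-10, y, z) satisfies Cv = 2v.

2, 6

We need (C - 2I)v = 0.
C - 2I = [[24, -78, 66], [0, 0, 0], [-11, 38, -31]].
Row 1: (24)·-10 + (-78)·y + (66)·z = 0
Row 2: (0)·-10 + (0)·y + (0)·z = 0
Row 3: (-11)·-10 + (38)·y + (-31)·z = 0
Solving gives y = 2, z = 6.
Check: C·(-10, 2, 6) = (-20, 4, 12) = 2·(-10, 2, 6).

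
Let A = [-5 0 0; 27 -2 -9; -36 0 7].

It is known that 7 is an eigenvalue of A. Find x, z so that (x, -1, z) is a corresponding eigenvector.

We need (A - 7I)v = 0.
A - 7I = [[-12, 0, 0], [27, -9, -9], [-36, 0, 0]].
Row 1: (-12)·x + (0)·-1 + (0)·z = 0
Row 2: (27)·x + (-9)·-1 + (-9)·z = 0
Row 3: (-36)·x + (0)·-1 + (0)·z = 0
Solving gives x = 0, z = 1.
Check: A·(0, -1, 1) = (0, -7, 7) = 7·(0, -1, 1).

0, 1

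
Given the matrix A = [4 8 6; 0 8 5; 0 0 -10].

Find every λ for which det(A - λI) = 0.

A is upper triangular, so its eigenvalues are the diagonal entries.
Diagonal: 4, 8, -10.

-10, 4, 8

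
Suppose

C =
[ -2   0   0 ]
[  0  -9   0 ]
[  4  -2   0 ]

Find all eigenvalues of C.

-9, -2, 0

C is lower triangular, so its eigenvalues are the diagonal entries.
Diagonal: -2, -9, 0.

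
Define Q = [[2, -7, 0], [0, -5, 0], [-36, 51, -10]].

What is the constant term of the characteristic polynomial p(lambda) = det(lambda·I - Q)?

p(0) = det(0·I − Q) = det(−Q) = (−1)^3·det(Q).
det(Q) = 100, so p(0) = -100.

-100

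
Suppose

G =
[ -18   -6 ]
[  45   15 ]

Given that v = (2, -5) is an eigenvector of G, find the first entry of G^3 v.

-54

First find the eigenvalue: Gv = (-6, 15) = -3·(2, -5), so λ = -3.
Then G^3 v = λ^3·v = (-3)^3·(2, -5) = -27·(2, -5) = (-54, 135).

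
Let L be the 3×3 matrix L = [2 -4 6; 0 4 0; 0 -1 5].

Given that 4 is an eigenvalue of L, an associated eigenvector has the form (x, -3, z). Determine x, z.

-3, -3

We need (L - 4I)v = 0.
L - 4I = [[-2, -4, 6], [0, 0, 0], [0, -1, 1]].
Row 1: (-2)·x + (-4)·-3 + (6)·z = 0
Row 2: (0)·x + (0)·-3 + (0)·z = 0
Row 3: (0)·x + (-1)·-3 + (1)·z = 0
Solving gives x = -3, z = -3.
Check: L·(-3, -3, -3) = (-12, -12, -12) = 4·(-3, -3, -3).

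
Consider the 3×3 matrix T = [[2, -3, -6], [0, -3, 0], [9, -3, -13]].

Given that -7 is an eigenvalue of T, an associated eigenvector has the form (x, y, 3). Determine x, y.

2, 0

We need (T + 7I)v = 0.
T + 7I = [[9, -3, -6], [0, 4, 0], [9, -3, -6]].
Row 1: (9)·x + (-3)·y + (-6)·3 = 0
Row 2: (0)·x + (4)·y + (0)·3 = 0
Row 3: (9)·x + (-3)·y + (-6)·3 = 0
Solving gives x = 2, y = 0.
Check: T·(2, 0, 3) = (-14, 0, -21) = -7·(2, 0, 3).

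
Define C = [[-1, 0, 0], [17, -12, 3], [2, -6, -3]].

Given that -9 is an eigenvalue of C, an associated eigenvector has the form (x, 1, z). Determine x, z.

We need (C + 9I)v = 0.
C + 9I = [[8, 0, 0], [17, -3, 3], [2, -6, 6]].
Row 1: (8)·x + (0)·1 + (0)·z = 0
Row 2: (17)·x + (-3)·1 + (3)·z = 0
Row 3: (2)·x + (-6)·1 + (6)·z = 0
Solving gives x = 0, z = 1.
Check: C·(0, 1, 1) = (0, -9, -9) = -9·(0, 1, 1).

0, 1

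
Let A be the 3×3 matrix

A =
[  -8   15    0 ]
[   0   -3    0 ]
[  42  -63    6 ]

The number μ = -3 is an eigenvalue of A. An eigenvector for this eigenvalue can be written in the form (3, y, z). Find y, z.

We need (A + 3I)v = 0.
A + 3I = [[-5, 15, 0], [0, 0, 0], [42, -63, 9]].
Row 1: (-5)·3 + (15)·y + (0)·z = 0
Row 2: (0)·3 + (0)·y + (0)·z = 0
Row 3: (42)·3 + (-63)·y + (9)·z = 0
Solving gives y = 1, z = -7.
Check: A·(3, 1, -7) = (-9, -3, 21) = -3·(3, 1, -7).

1, -7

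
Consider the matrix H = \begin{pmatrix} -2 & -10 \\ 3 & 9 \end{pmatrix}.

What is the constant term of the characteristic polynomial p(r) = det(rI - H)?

12

p(0) = det(0·I − H) = det(−H) = (−1)^2·det(H).
det(H) = 12, so p(0) = 12.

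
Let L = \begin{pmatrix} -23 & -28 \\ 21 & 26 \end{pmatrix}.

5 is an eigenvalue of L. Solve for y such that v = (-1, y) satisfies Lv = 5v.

1

We need (L - 5I)v = 0.
L - 5I = [[-28, -28], [21, 21]].
Row 1: (-28)·-1 + (-28)·y = 0
Row 2: (21)·-1 + (21)·y = 0
Solving gives y = 1.
Check: L·(-1, 1) = (-5, 5) = 5·(-1, 1).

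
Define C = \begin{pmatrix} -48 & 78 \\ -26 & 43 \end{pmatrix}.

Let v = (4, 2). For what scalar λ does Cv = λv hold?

Compute Cv: C·(4, 2) = (-36, -18).
Since Cv = λv, compare component 1: -36 = λ·4, so λ = -9.

-9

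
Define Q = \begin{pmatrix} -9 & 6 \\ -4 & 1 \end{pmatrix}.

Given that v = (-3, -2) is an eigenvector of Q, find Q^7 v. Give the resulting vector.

(234375, 156250)

First find the eigenvalue: Qv = (15, 10) = -5·(-3, -2), so λ = -5.
Then Q^7 v = λ^7·v = (-5)^7·(-3, -2) = -78125·(-3, -2) = (234375, 156250).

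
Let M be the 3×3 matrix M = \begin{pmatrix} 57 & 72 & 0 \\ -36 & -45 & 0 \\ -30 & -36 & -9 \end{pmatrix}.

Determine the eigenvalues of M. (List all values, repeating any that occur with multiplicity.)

-9, 3, 9

Compute the characteristic polynomial p(t) = det(tI - M).
Expanding the 3×3 determinant: p(t) = t^3 - 3t^2 - 81t + 243.
Since p(-9) = 0, t = -9 is a root.
Factor out (t + 9): p(t) = (t + 9)·(t^2 - 12t + 27).
The quadratic factors as (t - 3)·(t - 9).
Eigenvalues: -9, 3, 9.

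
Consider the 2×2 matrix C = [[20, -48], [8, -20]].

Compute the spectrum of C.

-4, 4

det(C - tI) = (20 - t)(-20 - t) - (-48)·(8) = t^2 - 16.
This factors as (t + 4)·(t - 4) = 0.
Eigenvalues: -4, 4.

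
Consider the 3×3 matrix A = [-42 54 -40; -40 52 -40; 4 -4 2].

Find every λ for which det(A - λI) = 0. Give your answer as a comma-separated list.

Compute the characteristic polynomial p(μ) = det(μI - A).
Expanding the 3×3 determinant: p(μ) = μ^3 - 12μ^2 - 4μ + 48.
Since p(-2) = 0, μ = -2 is a root.
Dividing by (μ + 2) leaves μ^2 - 14μ + 24.
The quadratic factors as (μ - 2)·(μ - 12).
Eigenvalues: -2, 2, 12.

-2, 2, 12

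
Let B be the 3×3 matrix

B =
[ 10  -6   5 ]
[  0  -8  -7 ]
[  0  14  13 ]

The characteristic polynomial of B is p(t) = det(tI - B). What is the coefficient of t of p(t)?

p(t) = t^3 - 15t^2 + 44t + 60.
The coefficient of t is 44.

44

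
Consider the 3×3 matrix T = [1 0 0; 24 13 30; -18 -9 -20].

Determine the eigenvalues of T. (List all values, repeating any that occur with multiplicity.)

-5, -2, 1

Compute the characteristic polynomial p(μ) = det(μI - T).
Expanding the 3×3 determinant: p(μ) = μ^3 + 6μ^2 + 3μ - 10.
Rational-root test: μ = -5 gives p(-5) = 0.
Factor out (μ + 5): p(μ) = (μ + 5)·(μ^2 + μ - 2).
The quadratic factors as (μ + 2)·(μ - 1).
Eigenvalues: -5, -2, 1.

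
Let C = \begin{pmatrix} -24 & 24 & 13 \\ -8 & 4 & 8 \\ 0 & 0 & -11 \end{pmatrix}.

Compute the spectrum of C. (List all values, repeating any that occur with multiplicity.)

-12, -11, -8

Set up det(μI - C) = 0.
Cofactor expansion gives p(μ) = μ^3 + 31μ^2 + 316μ + 1056.
Rational-root test: μ = -8 gives p(-8) = 0.
Dividing by (μ + 8) leaves μ^2 + 23μ + 132.
The quadratic factors as (μ + 12)·(μ + 11).
Eigenvalues: -12, -11, -8.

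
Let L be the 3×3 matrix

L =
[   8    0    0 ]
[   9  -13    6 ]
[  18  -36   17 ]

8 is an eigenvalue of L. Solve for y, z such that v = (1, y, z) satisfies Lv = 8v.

1, 2

We need (L - 8I)v = 0.
L - 8I = [[0, 0, 0], [9, -21, 6], [18, -36, 9]].
Row 1: (0)·1 + (0)·y + (0)·z = 0
Row 2: (9)·1 + (-21)·y + (6)·z = 0
Row 3: (18)·1 + (-36)·y + (9)·z = 0
Solving gives y = 1, z = 2.
Check: L·(1, 1, 2) = (8, 8, 16) = 8·(1, 1, 2).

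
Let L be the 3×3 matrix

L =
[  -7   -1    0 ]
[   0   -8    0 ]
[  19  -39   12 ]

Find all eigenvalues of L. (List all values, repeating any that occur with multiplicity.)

-8, -7, 12

Compute the characteristic polynomial p(s) = det(sI - L).
Expanding the 3×3 determinant: p(s) = s^3 + 3s^2 - 124s - 672.
Rational-root test: s = -7 gives p(-7) = 0.
Dividing by (s + 7) leaves s^2 - 4s - 96.
The quadratic factors as (s + 8)·(s - 12).
Eigenvalues: -8, -7, 12.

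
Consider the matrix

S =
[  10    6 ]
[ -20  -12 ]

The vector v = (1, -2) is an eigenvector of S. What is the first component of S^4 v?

First find the eigenvalue: Sv = (-2, 4) = -2·(1, -2), so λ = -2.
Then S^4 v = λ^4·v = (-2)^4·(1, -2) = 16·(1, -2) = (16, -32).

16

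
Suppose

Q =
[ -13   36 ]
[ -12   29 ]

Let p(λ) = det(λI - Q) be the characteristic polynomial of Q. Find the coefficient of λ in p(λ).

-16

The coefficient of λ of det(λI - Q) is −trace(Q).
trace(Q) = (-13) + (29) = 16, so the coefficient is -16.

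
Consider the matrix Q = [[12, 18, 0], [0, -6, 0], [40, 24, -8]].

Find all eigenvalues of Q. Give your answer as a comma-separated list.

Compute the characteristic polynomial p(lambda) = det(lambda·I - Q).
Expanding the 3×3 determinant: p(lambda) = lambda^3 + 2·lambda^2 - 120·lambda - 576.
Rational-root test: lambda = -6 gives p(-6) = 0.
Dividing by (lambda + 6) leaves lambda^2 - 4·lambda - 96.
The quadratic factors as (lambda + 8)·(lambda - 12).
Eigenvalues: -8, -6, 12.

-8, -6, 12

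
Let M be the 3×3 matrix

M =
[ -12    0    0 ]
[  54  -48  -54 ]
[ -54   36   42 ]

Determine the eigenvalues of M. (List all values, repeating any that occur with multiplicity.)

Compute the characteristic polynomial p(r) = det(rI - M).
Cofactor expansion gives p(r) = r^3 + 18r^2 - 864.
Try r = -12: p(-12) = 0, so -12 is a root.
Dividing by (r + 12) leaves r^2 + 6r - 72.
The quadratic factors as (r + 12)·(r - 6).
Eigenvalues: -12, -12, 6.

-12, -12, 6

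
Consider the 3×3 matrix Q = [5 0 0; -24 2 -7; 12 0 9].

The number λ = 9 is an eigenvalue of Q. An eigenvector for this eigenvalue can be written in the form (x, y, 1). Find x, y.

We need (Q - 9I)v = 0.
Q - 9I = [[-4, 0, 0], [-24, -7, -7], [12, 0, 0]].
Row 1: (-4)·x + (0)·y + (0)·1 = 0
Row 2: (-24)·x + (-7)·y + (-7)·1 = 0
Row 3: (12)·x + (0)·y + (0)·1 = 0
Solving gives x = 0, y = -1.
Check: Q·(0, -1, 1) = (0, -9, 9) = 9·(0, -1, 1).

0, -1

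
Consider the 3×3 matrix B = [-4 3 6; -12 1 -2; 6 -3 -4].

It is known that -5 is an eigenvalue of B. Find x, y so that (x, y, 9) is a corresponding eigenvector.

-9, -15

We need (B + 5I)v = 0.
B + 5I = [[1, 3, 6], [-12, 6, -2], [6, -3, 1]].
Row 1: (1)·x + (3)·y + (6)·9 = 0
Row 2: (-12)·x + (6)·y + (-2)·9 = 0
Row 3: (6)·x + (-3)·y + (1)·9 = 0
Solving gives x = -9, y = -15.
Check: B·(-9, -15, 9) = (45, 75, -45) = -5·(-9, -15, 9).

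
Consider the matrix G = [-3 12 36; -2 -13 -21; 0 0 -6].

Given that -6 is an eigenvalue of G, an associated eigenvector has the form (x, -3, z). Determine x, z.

We need (G + 6I)v = 0.
G + 6I = [[3, 12, 36], [-2, -7, -21], [0, 0, 0]].
Row 1: (3)·x + (12)·-3 + (36)·z = 0
Row 2: (-2)·x + (-7)·-3 + (-21)·z = 0
Row 3: (0)·x + (0)·-3 + (0)·z = 0
Solving gives x = 0, z = 1.
Check: G·(0, -3, 1) = (0, 18, -6) = -6·(0, -3, 1).

0, 1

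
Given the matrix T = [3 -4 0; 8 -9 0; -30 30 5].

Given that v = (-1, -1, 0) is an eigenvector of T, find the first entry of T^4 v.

-1

First find the eigenvalue: Tv = (1, 1, 0) = -1·(-1, -1, 0), so λ = -1.
Then T^4 v = λ^4·v = (-1)^4·(-1, -1, 0) = 1·(-1, -1, 0) = (-1, -1, 0).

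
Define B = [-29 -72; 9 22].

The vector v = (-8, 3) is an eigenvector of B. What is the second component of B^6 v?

192

First find the eigenvalue: Bv = (16, -6) = -2·(-8, 3), so λ = -2.
Then B^6 v = λ^6·v = (-2)^6·(-8, 3) = 64·(-8, 3) = (-512, 192).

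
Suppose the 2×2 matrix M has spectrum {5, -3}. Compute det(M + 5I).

If M has eigenvalues 5, -3, then M + 5I has eigenvalues 10, 2.
det(M + 5I) = (10) · (2) = 20.

20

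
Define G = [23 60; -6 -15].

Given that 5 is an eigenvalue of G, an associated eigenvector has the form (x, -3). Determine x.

We need (G - 5I)v = 0.
G - 5I = [[18, 60], [-6, -20]].
Row 1: (18)·x + (60)·-3 = 0
Row 2: (-6)·x + (-20)·-3 = 0
Solving gives x = 10.
Check: G·(10, -3) = (50, -15) = 5·(10, -3).

10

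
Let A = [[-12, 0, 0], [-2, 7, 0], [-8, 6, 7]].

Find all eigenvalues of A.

A is lower triangular, so its eigenvalues are the diagonal entries.
Diagonal: -12, 7, 7.

-12, 7, 7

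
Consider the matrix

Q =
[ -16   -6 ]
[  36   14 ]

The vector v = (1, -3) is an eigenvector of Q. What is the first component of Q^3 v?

8

First find the eigenvalue: Qv = (2, -6) = 2·(1, -3), so λ = 2.
Then Q^3 v = λ^3·v = 2^3·(1, -3) = 8·(1, -3) = (8, -24).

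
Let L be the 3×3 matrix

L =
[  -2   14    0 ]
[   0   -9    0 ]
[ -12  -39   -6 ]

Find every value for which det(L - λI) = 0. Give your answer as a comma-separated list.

Set up det(tI - L) = 0.
Expanding along the first row, p(t) = t^3 + 17t^2 + 84t + 108.
Try t = -9: p(-9) = 0, so -9 is a root.
Dividing by (t + 9) leaves t^2 + 8t + 12.
The quadratic factors as (t + 6)·(t + 2).
Eigenvalues: -9, -6, -2.

-9, -6, -2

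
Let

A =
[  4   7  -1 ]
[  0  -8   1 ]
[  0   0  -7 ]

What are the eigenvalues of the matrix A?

-8, -7, 4

A is upper triangular, so its eigenvalues are the diagonal entries.
Diagonal: 4, -8, -7.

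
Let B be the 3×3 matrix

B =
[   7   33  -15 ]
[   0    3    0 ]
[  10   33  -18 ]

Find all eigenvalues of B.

Set up det(μI - B) = 0.
Expanding along the first row, p(μ) = μ^3 + 8μ^2 - 9μ - 72.
Since p(-8) = 0, μ = -8 is a root.
Factor out (μ + 8): p(μ) = (μ + 8)·(μ^2 - 9).
The quadratic factors as (μ + 3)·(μ - 3).
Eigenvalues: -8, -3, 3.

-8, -3, 3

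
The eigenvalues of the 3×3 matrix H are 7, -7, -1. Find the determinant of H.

49

det(H) is the product of the eigenvalues: (7) · (-7) · (-1) = 49.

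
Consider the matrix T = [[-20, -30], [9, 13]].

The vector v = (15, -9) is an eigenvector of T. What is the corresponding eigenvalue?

-2

Compute Tv: T·(15, -9) = (-30, 18).
Since Tv = λv, compare component 1: -30 = λ·15, so λ = -2.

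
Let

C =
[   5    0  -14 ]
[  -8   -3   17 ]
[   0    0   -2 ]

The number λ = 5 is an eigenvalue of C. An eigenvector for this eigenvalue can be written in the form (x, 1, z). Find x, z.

-1, 0

We need (C - 5I)v = 0.
C - 5I = [[0, 0, -14], [-8, -8, 17], [0, 0, -7]].
Row 1: (0)·x + (0)·1 + (-14)·z = 0
Row 2: (-8)·x + (-8)·1 + (17)·z = 0
Row 3: (0)·x + (0)·1 + (-7)·z = 0
Solving gives x = -1, z = 0.
Check: C·(-1, 1, 0) = (-5, 5, 0) = 5·(-1, 1, 0).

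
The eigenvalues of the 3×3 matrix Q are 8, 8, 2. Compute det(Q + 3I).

605

If Q has eigenvalues 8, 8, 2, then Q + 3I has eigenvalues 11, 11, 5.
det(Q + 3I) = (11) · (11) · (5) = 605.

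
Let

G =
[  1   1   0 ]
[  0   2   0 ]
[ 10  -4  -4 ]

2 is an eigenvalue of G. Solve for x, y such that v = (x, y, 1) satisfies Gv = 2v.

1, 1

We need (G - 2I)v = 0.
G - 2I = [[-1, 1, 0], [0, 0, 0], [10, -4, -6]].
Row 1: (-1)·x + (1)·y + (0)·1 = 0
Row 2: (0)·x + (0)·y + (0)·1 = 0
Row 3: (10)·x + (-4)·y + (-6)·1 = 0
Solving gives x = 1, y = 1.
Check: G·(1, 1, 1) = (2, 2, 2) = 2·(1, 1, 1).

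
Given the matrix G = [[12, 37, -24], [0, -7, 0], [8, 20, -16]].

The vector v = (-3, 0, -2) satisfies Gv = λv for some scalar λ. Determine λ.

-4

Compute Gv: G·(-3, 0, -2) = (12, 0, 8).
Since Gv = λv, compare component 1: 12 = λ·-3, so λ = -4.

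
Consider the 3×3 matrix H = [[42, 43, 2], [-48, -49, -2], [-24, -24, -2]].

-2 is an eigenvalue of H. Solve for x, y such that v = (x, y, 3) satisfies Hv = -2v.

We need (H + 2I)v = 0.
H + 2I = [[44, 43, 2], [-48, -47, -2], [-24, -24, 0]].
Row 1: (44)·x + (43)·y + (2)·3 = 0
Row 2: (-48)·x + (-47)·y + (-2)·3 = 0
Row 3: (-24)·x + (-24)·y + (0)·3 = 0
Solving gives x = -6, y = 6.
Check: H·(-6, 6, 3) = (12, -12, -6) = -2·(-6, 6, 3).

-6, 6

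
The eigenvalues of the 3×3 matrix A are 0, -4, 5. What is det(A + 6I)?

If A has eigenvalues 0, -4, 5, then A + 6I has eigenvalues 6, 2, 11.
det(A + 6I) = (6) · (2) · (11) = 132.

132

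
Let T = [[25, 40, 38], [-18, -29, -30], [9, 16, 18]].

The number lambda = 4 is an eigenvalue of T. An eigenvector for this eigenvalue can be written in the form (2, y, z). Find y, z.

We need (T - 4I)v = 0.
T - 4I = [[21, 40, 38], [-18, -33, -30], [9, 16, 14]].
Row 1: (21)·2 + (40)·y + (38)·z = 0
Row 2: (-18)·2 + (-33)·y + (-30)·z = 0
Row 3: (9)·2 + (16)·y + (14)·z = 0
Solving gives y = -2, z = 1.
Check: T·(2, -2, 1) = (8, -8, 4) = 4·(2, -2, 1).

-2, 1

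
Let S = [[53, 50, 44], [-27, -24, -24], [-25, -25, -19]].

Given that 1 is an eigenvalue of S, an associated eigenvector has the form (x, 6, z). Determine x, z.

We need (S - 1I)v = 0.
S - 1I = [[52, 50, 44], [-27, -25, -24], [-25, -25, -20]].
Row 1: (52)·x + (50)·6 + (44)·z = 0
Row 2: (-27)·x + (-25)·6 + (-24)·z = 0
Row 3: (-25)·x + (-25)·6 + (-20)·z = 0
Solving gives x = -10, z = 5.
Check: S·(-10, 6, 5) = (-10, 6, 5) = 1·(-10, 6, 5).

-10, 5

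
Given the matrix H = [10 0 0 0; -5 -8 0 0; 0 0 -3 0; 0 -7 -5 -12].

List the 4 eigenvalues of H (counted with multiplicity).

-12, -8, -3, 10

H is lower triangular, so its eigenvalues are the diagonal entries.
Diagonal: 10, -8, -3, -12.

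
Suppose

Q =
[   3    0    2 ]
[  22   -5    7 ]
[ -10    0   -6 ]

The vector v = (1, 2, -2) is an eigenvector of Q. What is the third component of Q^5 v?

2

First find the eigenvalue: Qv = (-1, -2, 2) = -1·(1, 2, -2), so λ = -1.
Then Q^5 v = λ^5·v = (-1)^5·(1, 2, -2) = -1·(1, 2, -2) = (-1, -2, 2).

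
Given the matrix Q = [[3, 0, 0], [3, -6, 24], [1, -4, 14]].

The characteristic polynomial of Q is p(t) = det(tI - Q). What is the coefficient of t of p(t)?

36

p(t) = t^3 - 11t^2 + 36t - 36.
The coefficient of t is 36.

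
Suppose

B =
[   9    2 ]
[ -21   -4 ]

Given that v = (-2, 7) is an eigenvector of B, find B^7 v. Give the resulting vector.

(-256, 896)

First find the eigenvalue: Bv = (-4, 14) = 2·(-2, 7), so λ = 2.
Then B^7 v = λ^7·v = 2^7·(-2, 7) = 128·(-2, 7) = (-256, 896).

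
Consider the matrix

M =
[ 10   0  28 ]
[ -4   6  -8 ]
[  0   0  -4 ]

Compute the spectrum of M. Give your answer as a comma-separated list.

Set up det(rI - M) = 0.
Cofactor expansion gives p(r) = r^3 - 12r^2 - 4r + 240.
Since p(6) = 0, r = 6 is a root.
Dividing by (r - 6) leaves r^2 - 6r - 40.
The quadratic factors as (r + 4)·(r - 10).
Eigenvalues: -4, 6, 10.

-4, 6, 10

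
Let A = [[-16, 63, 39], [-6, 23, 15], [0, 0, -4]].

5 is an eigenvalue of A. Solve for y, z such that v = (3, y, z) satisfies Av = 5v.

1, 0

We need (A - 5I)v = 0.
A - 5I = [[-21, 63, 39], [-6, 18, 15], [0, 0, -9]].
Row 1: (-21)·3 + (63)·y + (39)·z = 0
Row 2: (-6)·3 + (18)·y + (15)·z = 0
Row 3: (0)·3 + (0)·y + (-9)·z = 0
Solving gives y = 1, z = 0.
Check: A·(3, 1, 0) = (15, 5, 0) = 5·(3, 1, 0).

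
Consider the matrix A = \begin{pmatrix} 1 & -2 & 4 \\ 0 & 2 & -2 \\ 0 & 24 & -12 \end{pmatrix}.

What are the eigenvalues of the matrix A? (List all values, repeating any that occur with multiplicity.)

The characteristic polynomial is p(λ) = det(λI - A).
Cofactor expansion gives p(λ) = λ^3 + 9λ^2 + 14λ - 24.
Try λ = -6: p(-6) = 0, so -6 is a root.
Factor out (λ + 6): p(λ) = (λ + 6)·(λ^2 + 3λ - 4).
The quadratic factors as (λ + 4)·(λ - 1).
Eigenvalues: -6, -4, 1.

-6, -4, 1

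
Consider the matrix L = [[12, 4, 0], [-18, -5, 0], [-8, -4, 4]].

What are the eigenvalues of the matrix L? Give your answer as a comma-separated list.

3, 4, 4

Compute the characteristic polynomial p(μ) = det(μI - L).
Expanding the 3×3 determinant: p(μ) = μ^3 - 11μ^2 + 40μ - 48.
Since p(3) = 0, μ = 3 is a root.
Factor out (μ - 3): p(μ) = (μ - 3)·(μ^2 - 8μ + 16).
The quadratic factor is (μ - 4)^2.
Eigenvalues: 3, 4, 4.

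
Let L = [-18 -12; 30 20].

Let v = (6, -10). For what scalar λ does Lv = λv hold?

Compute Lv: L·(6, -10) = (12, -20).
Since Lv = λv, compare component 1: 12 = λ·6, so λ = 2.

2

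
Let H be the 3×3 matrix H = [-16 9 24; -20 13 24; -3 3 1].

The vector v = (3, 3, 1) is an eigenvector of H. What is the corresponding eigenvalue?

1

Compute Hv: H·(3, 3, 1) = (3, 3, 1).
Since Hv = λv, compare component 1: 3 = λ·3, so λ = 1.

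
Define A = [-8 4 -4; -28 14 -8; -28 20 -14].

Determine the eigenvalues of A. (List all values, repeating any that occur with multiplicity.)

-8, -6, 6

Set up det(tI - A) = 0.
Expanding the 3×3 determinant: p(t) = t^3 + 8t^2 - 36t - 288.
Rational-root test: t = 6 gives p(6) = 0.
Factor out (t - 6): p(t) = (t - 6)·(t^2 + 14t + 48).
The quadratic factors as (t + 8)·(t + 6).
Eigenvalues: -8, -6, 6.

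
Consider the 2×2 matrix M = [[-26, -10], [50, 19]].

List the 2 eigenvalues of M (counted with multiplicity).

-6, -1

det(M - λI) = (-26 - λ)(19 - λ) - (-10)·(50) = λ^2 + 7λ + 6.
This factors as (λ + 6)·(λ + 1) = 0.
Eigenvalues: -6, -1.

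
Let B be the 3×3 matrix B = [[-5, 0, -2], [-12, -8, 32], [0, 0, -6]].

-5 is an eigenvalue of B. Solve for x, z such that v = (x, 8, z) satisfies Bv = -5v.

We need (B + 5I)v = 0.
B + 5I = [[0, 0, -2], [-12, -3, 32], [0, 0, -1]].
Row 1: (0)·x + (0)·8 + (-2)·z = 0
Row 2: (-12)·x + (-3)·8 + (32)·z = 0
Row 3: (0)·x + (0)·8 + (-1)·z = 0
Solving gives x = -2, z = 0.
Check: B·(-2, 8, 0) = (10, -40, 0) = -5·(-2, 8, 0).

-2, 0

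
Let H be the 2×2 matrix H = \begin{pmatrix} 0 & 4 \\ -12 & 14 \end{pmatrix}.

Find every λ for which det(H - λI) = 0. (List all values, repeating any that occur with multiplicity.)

det(H - λI) = (0 - λ)(14 - λ) - (4)·(-12) = λ^2 - 14λ + 48.
This factors as (λ - 6)·(λ - 8) = 0.
Eigenvalues: 6, 8.

6, 8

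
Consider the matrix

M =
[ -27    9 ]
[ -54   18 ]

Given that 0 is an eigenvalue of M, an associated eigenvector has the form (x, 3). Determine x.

We need (M)v = 0.
M = [[-27, 9], [-54, 18]].
Row 1: (-27)·x + (9)·3 = 0
Row 2: (-54)·x + (18)·3 = 0
Solving gives x = 1.
Check: M·(1, 3) = (0, 0) = 0·(1, 3).

1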